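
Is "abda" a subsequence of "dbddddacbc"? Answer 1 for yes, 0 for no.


Check if "abda" is a subsequence of "dbddddacbc"
Greedy scan:
  Position 0 ('d'): no match needed
  Position 1 ('b'): no match needed
  Position 2 ('d'): no match needed
  Position 3 ('d'): no match needed
  Position 4 ('d'): no match needed
  Position 5 ('d'): no match needed
  Position 6 ('a'): matches sub[0] = 'a'
  Position 7 ('c'): no match needed
  Position 8 ('b'): matches sub[1] = 'b'
  Position 9 ('c'): no match needed
Only matched 2/4 characters => not a subsequence

0


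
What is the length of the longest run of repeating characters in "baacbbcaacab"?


Input: "baacbbcaacab"
Scanning for longest run:
  Position 1 ('a'): new char, reset run to 1
  Position 2 ('a'): continues run of 'a', length=2
  Position 3 ('c'): new char, reset run to 1
  Position 4 ('b'): new char, reset run to 1
  Position 5 ('b'): continues run of 'b', length=2
  Position 6 ('c'): new char, reset run to 1
  Position 7 ('a'): new char, reset run to 1
  Position 8 ('a'): continues run of 'a', length=2
  Position 9 ('c'): new char, reset run to 1
  Position 10 ('a'): new char, reset run to 1
  Position 11 ('b'): new char, reset run to 1
Longest run: 'a' with length 2

2


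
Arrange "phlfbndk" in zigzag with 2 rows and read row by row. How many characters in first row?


Zigzag "phlfbndk" into 2 rows:
Placing characters:
  'p' => row 0
  'h' => row 1
  'l' => row 0
  'f' => row 1
  'b' => row 0
  'n' => row 1
  'd' => row 0
  'k' => row 1
Rows:
  Row 0: "plbd"
  Row 1: "hfnk"
First row length: 4

4


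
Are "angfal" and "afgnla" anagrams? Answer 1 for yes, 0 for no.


Strings: "angfal", "afgnla"
Sorted first:  aafgln
Sorted second: aafgln
Sorted forms match => anagrams

1


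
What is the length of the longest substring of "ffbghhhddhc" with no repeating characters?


Input: "ffbghhhddhc"
Sliding window (track last position of each char):
  Position 0 ('f'): window [0,0] length 1 -- new best
  Position 1 ('f'): repeat (last at 0), move window start to 1
  Position 1 ('f'): window [1,1] length 1
  Position 2 ('b'): window [1,2] length 2 -- new best
  Position 3 ('g'): window [1,3] length 3 -- new best
  Position 4 ('h'): window [1,4] length 4 -- new best
  Position 5 ('h'): repeat (last at 4), move window start to 5
  Position 5 ('h'): window [5,5] length 1
  Position 6 ('h'): repeat (last at 5), move window start to 6
  Position 6 ('h'): window [6,6] length 1
  Position 7 ('d'): window [6,7] length 2
  Position 8 ('d'): repeat (last at 7), move window start to 8
  Position 8 ('d'): window [8,8] length 1
  Position 9 ('h'): window [8,9] length 2
  Position 10 ('c'): window [8,10] length 3
Longest substring with no repeats: "fbgh" with length 4

4


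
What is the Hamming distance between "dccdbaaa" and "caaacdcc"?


Comparing "dccdbaaa" and "caaacdcc" position by position:
  Position 0: 'd' vs 'c' => differ
  Position 1: 'c' vs 'a' => differ
  Position 2: 'c' vs 'a' => differ
  Position 3: 'd' vs 'a' => differ
  Position 4: 'b' vs 'c' => differ
  Position 5: 'a' vs 'd' => differ
  Position 6: 'a' vs 'c' => differ
  Position 7: 'a' vs 'c' => differ
Total differences (Hamming distance): 8

8


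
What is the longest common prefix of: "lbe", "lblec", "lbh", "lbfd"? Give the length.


Words: lbe, lblec, lbh, lbfd
  Position 0: all 'l' => match
  Position 1: all 'b' => match
  Position 2: ('e', 'l', 'h', 'f') => mismatch, stop
LCP = "lb" (length 2)

2


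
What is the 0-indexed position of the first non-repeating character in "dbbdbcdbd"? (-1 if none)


Input: dbbdbcdbd
Character frequencies:
  'b': 4
  'c': 1
  'd': 4
Scanning left to right for freq == 1:
  Position 0 ('d'): freq=4, skip
  Position 1 ('b'): freq=4, skip
  Position 2 ('b'): freq=4, skip
  Position 3 ('d'): freq=4, skip
  Position 4 ('b'): freq=4, skip
  Position 5 ('c'): unique! => answer = 5

5


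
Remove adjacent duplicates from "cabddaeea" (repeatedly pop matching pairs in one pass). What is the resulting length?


Input: cabddaeea
Stack-based adjacent duplicate removal:
  Read 'c': push. Stack: c
  Read 'a': push. Stack: ca
  Read 'b': push. Stack: cab
  Read 'd': push. Stack: cabd
  Read 'd': matches stack top 'd' => pop. Stack: cab
  Read 'a': push. Stack: caba
  Read 'e': push. Stack: cabae
  Read 'e': matches stack top 'e' => pop. Stack: caba
  Read 'a': matches stack top 'a' => pop. Stack: cab
Final stack: "cab" (length 3)

3


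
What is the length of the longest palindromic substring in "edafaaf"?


Input: "edafaaf"
Checking substrings for palindromes:
  [3:7] "faaf" (len 4) => palindrome
  [2:5] "afa" (len 3) => palindrome
  [4:6] "aa" (len 2) => palindrome
Longest palindromic substring: "faaf" with length 4

4


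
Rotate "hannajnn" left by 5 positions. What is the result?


Input: "hannajnn", rotate left by 5
First 5 characters: "hanna"
Remaining characters: "jnn"
Concatenate remaining + first: "jnn" + "hanna" = "jnnhanna"

jnnhanna


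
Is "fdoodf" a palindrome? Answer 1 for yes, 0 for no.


Input: fdoodf
Reversed: fdoodf
  Compare pos 0 ('f') with pos 5 ('f'): match
  Compare pos 1 ('d') with pos 4 ('d'): match
  Compare pos 2 ('o') with pos 3 ('o'): match
Result: palindrome

1


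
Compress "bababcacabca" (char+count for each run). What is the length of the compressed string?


Input: bababcacabca
Runs:
  'b' x 1 => "b1"
  'a' x 1 => "a1"
  'b' x 1 => "b1"
  'a' x 1 => "a1"
  'b' x 1 => "b1"
  'c' x 1 => "c1"
  'a' x 1 => "a1"
  'c' x 1 => "c1"
  'a' x 1 => "a1"
  'b' x 1 => "b1"
  'c' x 1 => "c1"
  'a' x 1 => "a1"
Compressed: "b1a1b1a1b1c1a1c1a1b1c1a1"
Compressed length: 24

24


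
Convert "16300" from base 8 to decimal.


Input: "16300" in base 8
Positional expansion:
  Digit '1' (value 1) x 8^4 = 4096
  Digit '6' (value 6) x 8^3 = 3072
  Digit '3' (value 3) x 8^2 = 192
  Digit '0' (value 0) x 8^1 = 0
  Digit '0' (value 0) x 8^0 = 0
Sum = 7360

7360


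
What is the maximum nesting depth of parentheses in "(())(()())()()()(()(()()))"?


Input: "(())(()())()()()(()(()()))"
Tracking depth:
  Position 0 '(': depth becomes 1
  Position 1 '(': depth becomes 2
  Position 2 ')': depth becomes 1
  Position 3 ')': depth becomes 0
  Position 4 '(': depth becomes 1
  Position 5 '(': depth becomes 2
  Position 6 ')': depth becomes 1
  Position 7 '(': depth becomes 2
  Position 8 ')': depth becomes 1
  Position 9 ')': depth becomes 0
  Position 10 '(': depth becomes 1
  Position 11 ')': depth becomes 0
  Position 12 '(': depth becomes 1
  Position 13 ')': depth becomes 0
  Position 14 '(': depth becomes 1
  Position 15 ')': depth becomes 0
  Position 16 '(': depth becomes 1
  Position 17 '(': depth becomes 2
  Position 18 ')': depth becomes 1
  Position 19 '(': depth becomes 2
  Position 20 '(': depth becomes 3
  Position 21 ')': depth becomes 2
  Position 22 '(': depth becomes 3
  Position 23 ')': depth becomes 2
  Position 24 ')': depth becomes 1
  Position 25 ')': depth becomes 0
Maximum depth reached: 3

3


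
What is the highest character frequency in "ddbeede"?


Input: ddbeede
Character counts:
  'b': 1
  'd': 3
  'e': 3
Maximum frequency: 3

3


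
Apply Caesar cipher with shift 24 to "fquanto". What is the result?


Caesar cipher: shift "fquanto" by 24
  'f' (pos 5) + 24 = pos 3 = 'd'
  'q' (pos 16) + 24 = pos 14 = 'o'
  'u' (pos 20) + 24 = pos 18 = 's'
  'a' (pos 0) + 24 = pos 24 = 'y'
  'n' (pos 13) + 24 = pos 11 = 'l'
  't' (pos 19) + 24 = pos 17 = 'r'
  'o' (pos 14) + 24 = pos 12 = 'm'
Result: dosylrm

dosylrm


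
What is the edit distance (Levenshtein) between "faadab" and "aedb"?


Computing edit distance: "faadab" -> "aedb"
DP table:
           a    e    d    b
      0    1    2    3    4
  f   1    1    2    3    4
  a   2    1    2    3    4
  a   3    2    2    3    4
  d   4    3    3    2    3
  a   5    4    4    3    3
  b   6    5    5    4    3
Edit distance = dp[6][4] = 3

3


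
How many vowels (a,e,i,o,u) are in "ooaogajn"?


Input: ooaogajn
Checking each character:
  'o' at position 0: vowel (running total: 1)
  'o' at position 1: vowel (running total: 2)
  'a' at position 2: vowel (running total: 3)
  'o' at position 3: vowel (running total: 4)
  'g' at position 4: consonant
  'a' at position 5: vowel (running total: 5)
  'j' at position 6: consonant
  'n' at position 7: consonant
Total vowels: 5

5


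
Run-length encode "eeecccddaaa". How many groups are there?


Input: eeecccddaaa
Scanning for consecutive runs:
  Group 1: 'e' x 3 (positions 0-2)
  Group 2: 'c' x 3 (positions 3-5)
  Group 3: 'd' x 2 (positions 6-7)
  Group 4: 'a' x 3 (positions 8-10)
Total groups: 4

4


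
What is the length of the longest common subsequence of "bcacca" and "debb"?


LCS of "bcacca" and "debb"
DP table:
           d    e    b    b
      0    0    0    0    0
  b   0    0    0    1    1
  c   0    0    0    1    1
  a   0    0    0    1    1
  c   0    0    0    1    1
  c   0    0    0    1    1
  a   0    0    0    1    1
LCS length = dp[6][4] = 1

1


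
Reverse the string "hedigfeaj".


Input: hedigfeaj
Reading characters right to left:
  Position 8: 'j'
  Position 7: 'a'
  Position 6: 'e'
  Position 5: 'f'
  Position 4: 'g'
  Position 3: 'i'
  Position 2: 'd'
  Position 1: 'e'
  Position 0: 'h'
Reversed: jaefgideh

jaefgideh


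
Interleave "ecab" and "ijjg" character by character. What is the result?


Interleaving "ecab" and "ijjg":
  Position 0: 'e' from first, 'i' from second => "ei"
  Position 1: 'c' from first, 'j' from second => "cj"
  Position 2: 'a' from first, 'j' from second => "aj"
  Position 3: 'b' from first, 'g' from second => "bg"
Result: eicjajbg

eicjajbg


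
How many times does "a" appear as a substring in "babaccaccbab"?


Searching for "a" in "babaccaccbab"
Scanning each position:
  Position 0: "b" => no
  Position 1: "a" => MATCH
  Position 2: "b" => no
  Position 3: "a" => MATCH
  Position 4: "c" => no
  Position 5: "c" => no
  Position 6: "a" => MATCH
  Position 7: "c" => no
  Position 8: "c" => no
  Position 9: "b" => no
  Position 10: "a" => MATCH
  Position 11: "b" => no
Total occurrences: 4

4


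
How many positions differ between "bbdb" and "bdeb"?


Comparing "bbdb" and "bdeb" position by position:
  Position 0: 'b' vs 'b' => same
  Position 1: 'b' vs 'd' => DIFFER
  Position 2: 'd' vs 'e' => DIFFER
  Position 3: 'b' vs 'b' => same
Positions that differ: 2

2


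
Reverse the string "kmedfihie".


Input: kmedfihie
Reading characters right to left:
  Position 8: 'e'
  Position 7: 'i'
  Position 6: 'h'
  Position 5: 'i'
  Position 4: 'f'
  Position 3: 'd'
  Position 2: 'e'
  Position 1: 'm'
  Position 0: 'k'
Reversed: eihifdemk

eihifdemk


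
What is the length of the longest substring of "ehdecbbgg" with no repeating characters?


Input: "ehdecbbgg"
Sliding window (track last position of each char):
  Position 0 ('e'): window [0,0] length 1 -- new best
  Position 1 ('h'): window [0,1] length 2 -- new best
  Position 2 ('d'): window [0,2] length 3 -- new best
  Position 3 ('e'): repeat (last at 0), move window start to 1
  Position 3 ('e'): window [1,3] length 3
  Position 4 ('c'): window [1,4] length 4 -- new best
  Position 5 ('b'): window [1,5] length 5 -- new best
  Position 6 ('b'): repeat (last at 5), move window start to 6
  Position 6 ('b'): window [6,6] length 1
  Position 7 ('g'): window [6,7] length 2
  Position 8 ('g'): repeat (last at 7), move window start to 8
  Position 8 ('g'): window [8,8] length 1
Longest substring with no repeats: "hdecb" with length 5

5


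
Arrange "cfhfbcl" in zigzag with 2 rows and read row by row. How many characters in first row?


Zigzag "cfhfbcl" into 2 rows:
Placing characters:
  'c' => row 0
  'f' => row 1
  'h' => row 0
  'f' => row 1
  'b' => row 0
  'c' => row 1
  'l' => row 0
Rows:
  Row 0: "chbl"
  Row 1: "ffc"
First row length: 4

4


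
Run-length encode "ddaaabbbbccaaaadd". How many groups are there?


Input: ddaaabbbbccaaaadd
Scanning for consecutive runs:
  Group 1: 'd' x 2 (positions 0-1)
  Group 2: 'a' x 3 (positions 2-4)
  Group 3: 'b' x 4 (positions 5-8)
  Group 4: 'c' x 2 (positions 9-10)
  Group 5: 'a' x 4 (positions 11-14)
  Group 6: 'd' x 2 (positions 15-16)
Total groups: 6

6


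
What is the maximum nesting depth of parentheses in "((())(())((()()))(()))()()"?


Input: "((())(())((()()))(()))()()"
Tracking depth:
  Position 0 '(': depth becomes 1
  Position 1 '(': depth becomes 2
  Position 2 '(': depth becomes 3
  Position 3 ')': depth becomes 2
  Position 4 ')': depth becomes 1
  Position 5 '(': depth becomes 2
  Position 6 '(': depth becomes 3
  Position 7 ')': depth becomes 2
  Position 8 ')': depth becomes 1
  Position 9 '(': depth becomes 2
  Position 10 '(': depth becomes 3
  Position 11 '(': depth becomes 4
  Position 12 ')': depth becomes 3
  Position 13 '(': depth becomes 4
  Position 14 ')': depth becomes 3
  Position 15 ')': depth becomes 2
  Position 16 ')': depth becomes 1
  Position 17 '(': depth becomes 2
  Position 18 '(': depth becomes 3
  Position 19 ')': depth becomes 2
  Position 20 ')': depth becomes 1
  Position 21 ')': depth becomes 0
  Position 22 '(': depth becomes 1
  Position 23 ')': depth becomes 0
  Position 24 '(': depth becomes 1
  Position 25 ')': depth becomes 0
Maximum depth reached: 4

4


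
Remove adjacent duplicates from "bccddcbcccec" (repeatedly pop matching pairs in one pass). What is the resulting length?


Input: bccddcbcccec
Stack-based adjacent duplicate removal:
  Read 'b': push. Stack: b
  Read 'c': push. Stack: bc
  Read 'c': matches stack top 'c' => pop. Stack: b
  Read 'd': push. Stack: bd
  Read 'd': matches stack top 'd' => pop. Stack: b
  Read 'c': push. Stack: bc
  Read 'b': push. Stack: bcb
  Read 'c': push. Stack: bcbc
  Read 'c': matches stack top 'c' => pop. Stack: bcb
  Read 'c': push. Stack: bcbc
  Read 'e': push. Stack: bcbce
  Read 'c': push. Stack: bcbcec
Final stack: "bcbcec" (length 6)

6


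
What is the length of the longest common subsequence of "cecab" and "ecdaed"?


LCS of "cecab" and "ecdaed"
DP table:
           e    c    d    a    e    d
      0    0    0    0    0    0    0
  c   0    0    1    1    1    1    1
  e   0    1    1    1    1    2    2
  c   0    1    2    2    2    2    2
  a   0    1    2    2    3    3    3
  b   0    1    2    2    3    3    3
LCS length = dp[5][6] = 3

3


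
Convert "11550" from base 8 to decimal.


Input: "11550" in base 8
Positional expansion:
  Digit '1' (value 1) x 8^4 = 4096
  Digit '1' (value 1) x 8^3 = 512
  Digit '5' (value 5) x 8^2 = 320
  Digit '5' (value 5) x 8^1 = 40
  Digit '0' (value 0) x 8^0 = 0
Sum = 4968

4968


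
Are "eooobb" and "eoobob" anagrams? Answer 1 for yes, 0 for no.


Strings: "eooobb", "eoobob"
Sorted first:  bbeooo
Sorted second: bbeooo
Sorted forms match => anagrams

1


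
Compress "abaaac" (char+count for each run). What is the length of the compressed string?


Input: abaaac
Runs:
  'a' x 1 => "a1"
  'b' x 1 => "b1"
  'a' x 3 => "a3"
  'c' x 1 => "c1"
Compressed: "a1b1a3c1"
Compressed length: 8

8


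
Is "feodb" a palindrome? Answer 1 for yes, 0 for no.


Input: feodb
Reversed: bdoef
  Compare pos 0 ('f') with pos 4 ('b'): MISMATCH
  Compare pos 1 ('e') with pos 3 ('d'): MISMATCH
Result: not a palindrome

0


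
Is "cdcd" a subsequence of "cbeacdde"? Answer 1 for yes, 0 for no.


Check if "cdcd" is a subsequence of "cbeacdde"
Greedy scan:
  Position 0 ('c'): matches sub[0] = 'c'
  Position 1 ('b'): no match needed
  Position 2 ('e'): no match needed
  Position 3 ('a'): no match needed
  Position 4 ('c'): no match needed
  Position 5 ('d'): matches sub[1] = 'd'
  Position 6 ('d'): no match needed
  Position 7 ('e'): no match needed
Only matched 2/4 characters => not a subsequence

0


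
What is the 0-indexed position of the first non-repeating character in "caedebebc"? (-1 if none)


Input: caedebebc
Character frequencies:
  'a': 1
  'b': 2
  'c': 2
  'd': 1
  'e': 3
Scanning left to right for freq == 1:
  Position 0 ('c'): freq=2, skip
  Position 1 ('a'): unique! => answer = 1

1


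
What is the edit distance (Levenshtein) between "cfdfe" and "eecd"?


Computing edit distance: "cfdfe" -> "eecd"
DP table:
           e    e    c    d
      0    1    2    3    4
  c   1    1    2    2    3
  f   2    2    2    3    3
  d   3    3    3    3    3
  f   4    4    4    4    4
  e   5    4    4    5    5
Edit distance = dp[5][4] = 5

5


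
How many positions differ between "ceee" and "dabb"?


Comparing "ceee" and "dabb" position by position:
  Position 0: 'c' vs 'd' => DIFFER
  Position 1: 'e' vs 'a' => DIFFER
  Position 2: 'e' vs 'b' => DIFFER
  Position 3: 'e' vs 'b' => DIFFER
Positions that differ: 4

4


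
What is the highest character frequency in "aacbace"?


Input: aacbace
Character counts:
  'a': 3
  'b': 1
  'c': 2
  'e': 1
Maximum frequency: 3

3


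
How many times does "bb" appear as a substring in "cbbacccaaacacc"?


Searching for "bb" in "cbbacccaaacacc"
Scanning each position:
  Position 0: "cb" => no
  Position 1: "bb" => MATCH
  Position 2: "ba" => no
  Position 3: "ac" => no
  Position 4: "cc" => no
  Position 5: "cc" => no
  Position 6: "ca" => no
  Position 7: "aa" => no
  Position 8: "aa" => no
  Position 9: "ac" => no
  Position 10: "ca" => no
  Position 11: "ac" => no
  Position 12: "cc" => no
Total occurrences: 1

1


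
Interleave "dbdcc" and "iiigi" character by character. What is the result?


Interleaving "dbdcc" and "iiigi":
  Position 0: 'd' from first, 'i' from second => "di"
  Position 1: 'b' from first, 'i' from second => "bi"
  Position 2: 'd' from first, 'i' from second => "di"
  Position 3: 'c' from first, 'g' from second => "cg"
  Position 4: 'c' from first, 'i' from second => "ci"
Result: dibidicgci

dibidicgci


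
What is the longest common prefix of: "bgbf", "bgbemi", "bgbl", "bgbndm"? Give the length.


Words: bgbf, bgbemi, bgbl, bgbndm
  Position 0: all 'b' => match
  Position 1: all 'g' => match
  Position 2: all 'b' => match
  Position 3: ('f', 'e', 'l', 'n') => mismatch, stop
LCP = "bgb" (length 3)

3


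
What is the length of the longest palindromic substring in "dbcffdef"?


Input: "dbcffdef"
Checking substrings for palindromes:
  [3:5] "ff" (len 2) => palindrome
Longest palindromic substring: "ff" with length 2

2


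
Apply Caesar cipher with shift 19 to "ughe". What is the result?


Caesar cipher: shift "ughe" by 19
  'u' (pos 20) + 19 = pos 13 = 'n'
  'g' (pos 6) + 19 = pos 25 = 'z'
  'h' (pos 7) + 19 = pos 0 = 'a'
  'e' (pos 4) + 19 = pos 23 = 'x'
Result: nzax

nzax


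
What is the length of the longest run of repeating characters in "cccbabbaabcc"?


Input: "cccbabbaabcc"
Scanning for longest run:
  Position 1 ('c'): continues run of 'c', length=2
  Position 2 ('c'): continues run of 'c', length=3
  Position 3 ('b'): new char, reset run to 1
  Position 4 ('a'): new char, reset run to 1
  Position 5 ('b'): new char, reset run to 1
  Position 6 ('b'): continues run of 'b', length=2
  Position 7 ('a'): new char, reset run to 1
  Position 8 ('a'): continues run of 'a', length=2
  Position 9 ('b'): new char, reset run to 1
  Position 10 ('c'): new char, reset run to 1
  Position 11 ('c'): continues run of 'c', length=2
Longest run: 'c' with length 3

3


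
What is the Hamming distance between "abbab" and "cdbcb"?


Comparing "abbab" and "cdbcb" position by position:
  Position 0: 'a' vs 'c' => differ
  Position 1: 'b' vs 'd' => differ
  Position 2: 'b' vs 'b' => same
  Position 3: 'a' vs 'c' => differ
  Position 4: 'b' vs 'b' => same
Total differences (Hamming distance): 3

3


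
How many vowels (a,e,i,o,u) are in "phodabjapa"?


Input: phodabjapa
Checking each character:
  'p' at position 0: consonant
  'h' at position 1: consonant
  'o' at position 2: vowel (running total: 1)
  'd' at position 3: consonant
  'a' at position 4: vowel (running total: 2)
  'b' at position 5: consonant
  'j' at position 6: consonant
  'a' at position 7: vowel (running total: 3)
  'p' at position 8: consonant
  'a' at position 9: vowel (running total: 4)
Total vowels: 4

4


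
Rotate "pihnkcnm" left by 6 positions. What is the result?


Input: "pihnkcnm", rotate left by 6
First 6 characters: "pihnkc"
Remaining characters: "nm"
Concatenate remaining + first: "nm" + "pihnkc" = "nmpihnkc"

nmpihnkc


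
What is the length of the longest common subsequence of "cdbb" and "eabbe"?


LCS of "cdbb" and "eabbe"
DP table:
           e    a    b    b    e
      0    0    0    0    0    0
  c   0    0    0    0    0    0
  d   0    0    0    0    0    0
  b   0    0    0    1    1    1
  b   0    0    0    1    2    2
LCS length = dp[4][5] = 2

2


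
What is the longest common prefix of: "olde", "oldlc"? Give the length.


Words: olde, oldlc
  Position 0: all 'o' => match
  Position 1: all 'l' => match
  Position 2: all 'd' => match
  Position 3: ('e', 'l') => mismatch, stop
LCP = "old" (length 3)

3


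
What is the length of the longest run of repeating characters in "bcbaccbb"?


Input: "bcbaccbb"
Scanning for longest run:
  Position 1 ('c'): new char, reset run to 1
  Position 2 ('b'): new char, reset run to 1
  Position 3 ('a'): new char, reset run to 1
  Position 4 ('c'): new char, reset run to 1
  Position 5 ('c'): continues run of 'c', length=2
  Position 6 ('b'): new char, reset run to 1
  Position 7 ('b'): continues run of 'b', length=2
Longest run: 'c' with length 2

2


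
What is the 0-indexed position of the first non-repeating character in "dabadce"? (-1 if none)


Input: dabadce
Character frequencies:
  'a': 2
  'b': 1
  'c': 1
  'd': 2
  'e': 1
Scanning left to right for freq == 1:
  Position 0 ('d'): freq=2, skip
  Position 1 ('a'): freq=2, skip
  Position 2 ('b'): unique! => answer = 2

2


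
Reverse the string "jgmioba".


Input: jgmioba
Reading characters right to left:
  Position 6: 'a'
  Position 5: 'b'
  Position 4: 'o'
  Position 3: 'i'
  Position 2: 'm'
  Position 1: 'g'
  Position 0: 'j'
Reversed: aboimgj

aboimgj


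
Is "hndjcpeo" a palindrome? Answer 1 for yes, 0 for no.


Input: hndjcpeo
Reversed: oepcjdnh
  Compare pos 0 ('h') with pos 7 ('o'): MISMATCH
  Compare pos 1 ('n') with pos 6 ('e'): MISMATCH
  Compare pos 2 ('d') with pos 5 ('p'): MISMATCH
  Compare pos 3 ('j') with pos 4 ('c'): MISMATCH
Result: not a palindrome

0


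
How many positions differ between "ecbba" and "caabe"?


Comparing "ecbba" and "caabe" position by position:
  Position 0: 'e' vs 'c' => DIFFER
  Position 1: 'c' vs 'a' => DIFFER
  Position 2: 'b' vs 'a' => DIFFER
  Position 3: 'b' vs 'b' => same
  Position 4: 'a' vs 'e' => DIFFER
Positions that differ: 4

4


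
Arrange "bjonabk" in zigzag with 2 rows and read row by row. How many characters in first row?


Zigzag "bjonabk" into 2 rows:
Placing characters:
  'b' => row 0
  'j' => row 1
  'o' => row 0
  'n' => row 1
  'a' => row 0
  'b' => row 1
  'k' => row 0
Rows:
  Row 0: "boak"
  Row 1: "jnb"
First row length: 4

4


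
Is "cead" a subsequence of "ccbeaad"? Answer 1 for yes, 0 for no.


Check if "cead" is a subsequence of "ccbeaad"
Greedy scan:
  Position 0 ('c'): matches sub[0] = 'c'
  Position 1 ('c'): no match needed
  Position 2 ('b'): no match needed
  Position 3 ('e'): matches sub[1] = 'e'
  Position 4 ('a'): matches sub[2] = 'a'
  Position 5 ('a'): no match needed
  Position 6 ('d'): matches sub[3] = 'd'
All 4 characters matched => is a subsequence

1


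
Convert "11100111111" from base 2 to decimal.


Input: "11100111111" in base 2
Positional expansion:
  Digit '1' (value 1) x 2^10 = 1024
  Digit '1' (value 1) x 2^9 = 512
  Digit '1' (value 1) x 2^8 = 256
  Digit '0' (value 0) x 2^7 = 0
  Digit '0' (value 0) x 2^6 = 0
  Digit '1' (value 1) x 2^5 = 32
  Digit '1' (value 1) x 2^4 = 16
  Digit '1' (value 1) x 2^3 = 8
  Digit '1' (value 1) x 2^2 = 4
  Digit '1' (value 1) x 2^1 = 2
  Digit '1' (value 1) x 2^0 = 1
Sum = 1855

1855


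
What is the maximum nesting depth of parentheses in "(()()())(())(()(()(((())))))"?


Input: "(()()())(())(()(()(((())))))"
Tracking depth:
  Position 0 '(': depth becomes 1
  Position 1 '(': depth becomes 2
  Position 2 ')': depth becomes 1
  Position 3 '(': depth becomes 2
  Position 4 ')': depth becomes 1
  Position 5 '(': depth becomes 2
  Position 6 ')': depth becomes 1
  Position 7 ')': depth becomes 0
  Position 8 '(': depth becomes 1
  Position 9 '(': depth becomes 2
  Position 10 ')': depth becomes 1
  Position 11 ')': depth becomes 0
  Position 12 '(': depth becomes 1
  Position 13 '(': depth becomes 2
  Position 14 ')': depth becomes 1
  Position 15 '(': depth becomes 2
  Position 16 '(': depth becomes 3
  Position 17 ')': depth becomes 2
  Position 18 '(': depth becomes 3
  Position 19 '(': depth becomes 4
  Position 20 '(': depth becomes 5
  Position 21 '(': depth becomes 6
  Position 22 ')': depth becomes 5
  Position 23 ')': depth becomes 4
  Position 24 ')': depth becomes 3
  Position 25 ')': depth becomes 2
  Position 26 ')': depth becomes 1
  Position 27 ')': depth becomes 0
Maximum depth reached: 6

6


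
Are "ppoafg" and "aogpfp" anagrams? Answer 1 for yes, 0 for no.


Strings: "ppoafg", "aogpfp"
Sorted first:  afgopp
Sorted second: afgopp
Sorted forms match => anagrams

1


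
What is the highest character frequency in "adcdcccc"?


Input: adcdcccc
Character counts:
  'a': 1
  'c': 5
  'd': 2
Maximum frequency: 5

5


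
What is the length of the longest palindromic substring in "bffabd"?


Input: "bffabd"
Checking substrings for palindromes:
  [1:3] "ff" (len 2) => palindrome
Longest palindromic substring: "ff" with length 2

2


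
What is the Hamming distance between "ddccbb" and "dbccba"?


Comparing "ddccbb" and "dbccba" position by position:
  Position 0: 'd' vs 'd' => same
  Position 1: 'd' vs 'b' => differ
  Position 2: 'c' vs 'c' => same
  Position 3: 'c' vs 'c' => same
  Position 4: 'b' vs 'b' => same
  Position 5: 'b' vs 'a' => differ
Total differences (Hamming distance): 2

2


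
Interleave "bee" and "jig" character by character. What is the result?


Interleaving "bee" and "jig":
  Position 0: 'b' from first, 'j' from second => "bj"
  Position 1: 'e' from first, 'i' from second => "ei"
  Position 2: 'e' from first, 'g' from second => "eg"
Result: bjeieg

bjeieg


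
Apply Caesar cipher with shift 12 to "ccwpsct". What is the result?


Caesar cipher: shift "ccwpsct" by 12
  'c' (pos 2) + 12 = pos 14 = 'o'
  'c' (pos 2) + 12 = pos 14 = 'o'
  'w' (pos 22) + 12 = pos 8 = 'i'
  'p' (pos 15) + 12 = pos 1 = 'b'
  's' (pos 18) + 12 = pos 4 = 'e'
  'c' (pos 2) + 12 = pos 14 = 'o'
  't' (pos 19) + 12 = pos 5 = 'f'
Result: ooibeof

ooibeof


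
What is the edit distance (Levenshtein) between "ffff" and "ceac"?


Computing edit distance: "ffff" -> "ceac"
DP table:
           c    e    a    c
      0    1    2    3    4
  f   1    1    2    3    4
  f   2    2    2    3    4
  f   3    3    3    3    4
  f   4    4    4    4    4
Edit distance = dp[4][4] = 4

4


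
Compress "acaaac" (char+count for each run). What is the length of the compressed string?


Input: acaaac
Runs:
  'a' x 1 => "a1"
  'c' x 1 => "c1"
  'a' x 3 => "a3"
  'c' x 1 => "c1"
Compressed: "a1c1a3c1"
Compressed length: 8

8


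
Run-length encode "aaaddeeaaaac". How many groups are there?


Input: aaaddeeaaaac
Scanning for consecutive runs:
  Group 1: 'a' x 3 (positions 0-2)
  Group 2: 'd' x 2 (positions 3-4)
  Group 3: 'e' x 2 (positions 5-6)
  Group 4: 'a' x 4 (positions 7-10)
  Group 5: 'c' x 1 (positions 11-11)
Total groups: 5

5


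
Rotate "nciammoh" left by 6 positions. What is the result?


Input: "nciammoh", rotate left by 6
First 6 characters: "nciamm"
Remaining characters: "oh"
Concatenate remaining + first: "oh" + "nciamm" = "ohnciamm"

ohnciamm


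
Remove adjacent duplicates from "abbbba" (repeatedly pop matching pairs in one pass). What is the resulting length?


Input: abbbba
Stack-based adjacent duplicate removal:
  Read 'a': push. Stack: a
  Read 'b': push. Stack: ab
  Read 'b': matches stack top 'b' => pop. Stack: a
  Read 'b': push. Stack: ab
  Read 'b': matches stack top 'b' => pop. Stack: a
  Read 'a': matches stack top 'a' => pop. Stack: (empty)
Final stack: "" (length 0)

0


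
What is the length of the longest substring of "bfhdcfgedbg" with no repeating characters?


Input: "bfhdcfgedbg"
Sliding window (track last position of each char):
  Position 0 ('b'): window [0,0] length 1 -- new best
  Position 1 ('f'): window [0,1] length 2 -- new best
  Position 2 ('h'): window [0,2] length 3 -- new best
  Position 3 ('d'): window [0,3] length 4 -- new best
  Position 4 ('c'): window [0,4] length 5 -- new best
  Position 5 ('f'): repeat (last at 1), move window start to 2
  Position 5 ('f'): window [2,5] length 4
  Position 6 ('g'): window [2,6] length 5
  Position 7 ('e'): window [2,7] length 6 -- new best
  Position 8 ('d'): repeat (last at 3), move window start to 4
  Position 8 ('d'): window [4,8] length 5
  Position 9 ('b'): window [4,9] length 6
  Position 10 ('g'): repeat (last at 6), move window start to 7
  Position 10 ('g'): window [7,10] length 4
Longest substring with no repeats: "hdcfge" with length 6

6


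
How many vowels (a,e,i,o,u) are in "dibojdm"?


Input: dibojdm
Checking each character:
  'd' at position 0: consonant
  'i' at position 1: vowel (running total: 1)
  'b' at position 2: consonant
  'o' at position 3: vowel (running total: 2)
  'j' at position 4: consonant
  'd' at position 5: consonant
  'm' at position 6: consonant
Total vowels: 2

2


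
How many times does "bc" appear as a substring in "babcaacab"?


Searching for "bc" in "babcaacab"
Scanning each position:
  Position 0: "ba" => no
  Position 1: "ab" => no
  Position 2: "bc" => MATCH
  Position 3: "ca" => no
  Position 4: "aa" => no
  Position 5: "ac" => no
  Position 6: "ca" => no
  Position 7: "ab" => no
Total occurrences: 1

1


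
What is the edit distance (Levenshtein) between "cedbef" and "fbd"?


Computing edit distance: "cedbef" -> "fbd"
DP table:
           f    b    d
      0    1    2    3
  c   1    1    2    3
  e   2    2    2    3
  d   3    3    3    2
  b   4    4    3    3
  e   5    5    4    4
  f   6    5    5    5
Edit distance = dp[6][3] = 5

5


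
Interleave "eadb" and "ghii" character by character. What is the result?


Interleaving "eadb" and "ghii":
  Position 0: 'e' from first, 'g' from second => "eg"
  Position 1: 'a' from first, 'h' from second => "ah"
  Position 2: 'd' from first, 'i' from second => "di"
  Position 3: 'b' from first, 'i' from second => "bi"
Result: egahdibi

egahdibi


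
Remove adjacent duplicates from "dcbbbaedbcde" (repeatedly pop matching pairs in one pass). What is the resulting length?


Input: dcbbbaedbcde
Stack-based adjacent duplicate removal:
  Read 'd': push. Stack: d
  Read 'c': push. Stack: dc
  Read 'b': push. Stack: dcb
  Read 'b': matches stack top 'b' => pop. Stack: dc
  Read 'b': push. Stack: dcb
  Read 'a': push. Stack: dcba
  Read 'e': push. Stack: dcbae
  Read 'd': push. Stack: dcbaed
  Read 'b': push. Stack: dcbaedb
  Read 'c': push. Stack: dcbaedbc
  Read 'd': push. Stack: dcbaedbcd
  Read 'e': push. Stack: dcbaedbcde
Final stack: "dcbaedbcde" (length 10)

10


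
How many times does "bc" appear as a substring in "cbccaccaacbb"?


Searching for "bc" in "cbccaccaacbb"
Scanning each position:
  Position 0: "cb" => no
  Position 1: "bc" => MATCH
  Position 2: "cc" => no
  Position 3: "ca" => no
  Position 4: "ac" => no
  Position 5: "cc" => no
  Position 6: "ca" => no
  Position 7: "aa" => no
  Position 8: "ac" => no
  Position 9: "cb" => no
  Position 10: "bb" => no
Total occurrences: 1

1


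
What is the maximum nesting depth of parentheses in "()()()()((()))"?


Input: "()()()()((()))"
Tracking depth:
  Position 0 '(': depth becomes 1
  Position 1 ')': depth becomes 0
  Position 2 '(': depth becomes 1
  Position 3 ')': depth becomes 0
  Position 4 '(': depth becomes 1
  Position 5 ')': depth becomes 0
  Position 6 '(': depth becomes 1
  Position 7 ')': depth becomes 0
  Position 8 '(': depth becomes 1
  Position 9 '(': depth becomes 2
  Position 10 '(': depth becomes 3
  Position 11 ')': depth becomes 2
  Position 12 ')': depth becomes 1
  Position 13 ')': depth becomes 0
Maximum depth reached: 3

3


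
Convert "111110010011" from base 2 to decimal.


Input: "111110010011" in base 2
Positional expansion:
  Digit '1' (value 1) x 2^11 = 2048
  Digit '1' (value 1) x 2^10 = 1024
  Digit '1' (value 1) x 2^9 = 512
  Digit '1' (value 1) x 2^8 = 256
  Digit '1' (value 1) x 2^7 = 128
  Digit '0' (value 0) x 2^6 = 0
  Digit '0' (value 0) x 2^5 = 0
  Digit '1' (value 1) x 2^4 = 16
  Digit '0' (value 0) x 2^3 = 0
  Digit '0' (value 0) x 2^2 = 0
  Digit '1' (value 1) x 2^1 = 2
  Digit '1' (value 1) x 2^0 = 1
Sum = 3987

3987


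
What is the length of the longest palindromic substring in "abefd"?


Input: "abefd"
Checking substrings for palindromes:
  No multi-char palindromic substrings found
Longest palindromic substring: "a" with length 1

1


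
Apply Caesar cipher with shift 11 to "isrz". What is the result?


Caesar cipher: shift "isrz" by 11
  'i' (pos 8) + 11 = pos 19 = 't'
  's' (pos 18) + 11 = pos 3 = 'd'
  'r' (pos 17) + 11 = pos 2 = 'c'
  'z' (pos 25) + 11 = pos 10 = 'k'
Result: tdck

tdck


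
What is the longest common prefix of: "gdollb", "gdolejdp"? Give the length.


Words: gdollb, gdolejdp
  Position 0: all 'g' => match
  Position 1: all 'd' => match
  Position 2: all 'o' => match
  Position 3: all 'l' => match
  Position 4: ('l', 'e') => mismatch, stop
LCP = "gdol" (length 4)

4


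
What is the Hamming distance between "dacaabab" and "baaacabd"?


Comparing "dacaabab" and "baaacabd" position by position:
  Position 0: 'd' vs 'b' => differ
  Position 1: 'a' vs 'a' => same
  Position 2: 'c' vs 'a' => differ
  Position 3: 'a' vs 'a' => same
  Position 4: 'a' vs 'c' => differ
  Position 5: 'b' vs 'a' => differ
  Position 6: 'a' vs 'b' => differ
  Position 7: 'b' vs 'd' => differ
Total differences (Hamming distance): 6

6


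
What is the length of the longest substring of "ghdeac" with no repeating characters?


Input: "ghdeac"
Sliding window (track last position of each char):
  Position 0 ('g'): window [0,0] length 1 -- new best
  Position 1 ('h'): window [0,1] length 2 -- new best
  Position 2 ('d'): window [0,2] length 3 -- new best
  Position 3 ('e'): window [0,3] length 4 -- new best
  Position 4 ('a'): window [0,4] length 5 -- new best
  Position 5 ('c'): window [0,5] length 6 -- new best
Longest substring with no repeats: "ghdeac" with length 6

6


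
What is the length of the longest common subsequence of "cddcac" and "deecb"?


LCS of "cddcac" and "deecb"
DP table:
           d    e    e    c    b
      0    0    0    0    0    0
  c   0    0    0    0    1    1
  d   0    1    1    1    1    1
  d   0    1    1    1    1    1
  c   0    1    1    1    2    2
  a   0    1    1    1    2    2
  c   0    1    1    1    2    2
LCS length = dp[6][5] = 2

2


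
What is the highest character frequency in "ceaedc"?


Input: ceaedc
Character counts:
  'a': 1
  'c': 2
  'd': 1
  'e': 2
Maximum frequency: 2

2


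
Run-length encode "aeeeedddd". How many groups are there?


Input: aeeeedddd
Scanning for consecutive runs:
  Group 1: 'a' x 1 (positions 0-0)
  Group 2: 'e' x 4 (positions 1-4)
  Group 3: 'd' x 4 (positions 5-8)
Total groups: 3

3


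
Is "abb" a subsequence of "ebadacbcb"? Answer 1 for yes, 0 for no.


Check if "abb" is a subsequence of "ebadacbcb"
Greedy scan:
  Position 0 ('e'): no match needed
  Position 1 ('b'): no match needed
  Position 2 ('a'): matches sub[0] = 'a'
  Position 3 ('d'): no match needed
  Position 4 ('a'): no match needed
  Position 5 ('c'): no match needed
  Position 6 ('b'): matches sub[1] = 'b'
  Position 7 ('c'): no match needed
  Position 8 ('b'): matches sub[2] = 'b'
All 3 characters matched => is a subsequence

1


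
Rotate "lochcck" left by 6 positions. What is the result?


Input: "lochcck", rotate left by 6
First 6 characters: "lochcc"
Remaining characters: "k"
Concatenate remaining + first: "k" + "lochcc" = "klochcc"

klochcc


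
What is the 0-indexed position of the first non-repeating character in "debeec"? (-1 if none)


Input: debeec
Character frequencies:
  'b': 1
  'c': 1
  'd': 1
  'e': 3
Scanning left to right for freq == 1:
  Position 0 ('d'): unique! => answer = 0

0


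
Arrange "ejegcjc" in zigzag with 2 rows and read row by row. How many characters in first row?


Zigzag "ejegcjc" into 2 rows:
Placing characters:
  'e' => row 0
  'j' => row 1
  'e' => row 0
  'g' => row 1
  'c' => row 0
  'j' => row 1
  'c' => row 0
Rows:
  Row 0: "eecc"
  Row 1: "jgj"
First row length: 4

4


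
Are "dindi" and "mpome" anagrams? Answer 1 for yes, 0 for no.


Strings: "dindi", "mpome"
Sorted first:  ddiin
Sorted second: emmop
Differ at position 0: 'd' vs 'e' => not anagrams

0


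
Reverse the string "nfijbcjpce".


Input: nfijbcjpce
Reading characters right to left:
  Position 9: 'e'
  Position 8: 'c'
  Position 7: 'p'
  Position 6: 'j'
  Position 5: 'c'
  Position 4: 'b'
  Position 3: 'j'
  Position 2: 'i'
  Position 1: 'f'
  Position 0: 'n'
Reversed: ecpjcbjifn

ecpjcbjifn


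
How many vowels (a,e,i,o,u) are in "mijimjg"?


Input: mijimjg
Checking each character:
  'm' at position 0: consonant
  'i' at position 1: vowel (running total: 1)
  'j' at position 2: consonant
  'i' at position 3: vowel (running total: 2)
  'm' at position 4: consonant
  'j' at position 5: consonant
  'g' at position 6: consonant
Total vowels: 2

2


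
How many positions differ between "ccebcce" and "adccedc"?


Comparing "ccebcce" and "adccedc" position by position:
  Position 0: 'c' vs 'a' => DIFFER
  Position 1: 'c' vs 'd' => DIFFER
  Position 2: 'e' vs 'c' => DIFFER
  Position 3: 'b' vs 'c' => DIFFER
  Position 4: 'c' vs 'e' => DIFFER
  Position 5: 'c' vs 'd' => DIFFER
  Position 6: 'e' vs 'c' => DIFFER
Positions that differ: 7

7


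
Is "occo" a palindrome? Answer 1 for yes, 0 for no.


Input: occo
Reversed: occo
  Compare pos 0 ('o') with pos 3 ('o'): match
  Compare pos 1 ('c') with pos 2 ('c'): match
Result: palindrome

1


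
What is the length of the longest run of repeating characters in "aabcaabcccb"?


Input: "aabcaabcccb"
Scanning for longest run:
  Position 1 ('a'): continues run of 'a', length=2
  Position 2 ('b'): new char, reset run to 1
  Position 3 ('c'): new char, reset run to 1
  Position 4 ('a'): new char, reset run to 1
  Position 5 ('a'): continues run of 'a', length=2
  Position 6 ('b'): new char, reset run to 1
  Position 7 ('c'): new char, reset run to 1
  Position 8 ('c'): continues run of 'c', length=2
  Position 9 ('c'): continues run of 'c', length=3
  Position 10 ('b'): new char, reset run to 1
Longest run: 'c' with length 3

3


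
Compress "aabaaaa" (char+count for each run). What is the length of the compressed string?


Input: aabaaaa
Runs:
  'a' x 2 => "a2"
  'b' x 1 => "b1"
  'a' x 4 => "a4"
Compressed: "a2b1a4"
Compressed length: 6

6


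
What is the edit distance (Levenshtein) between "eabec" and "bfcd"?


Computing edit distance: "eabec" -> "bfcd"
DP table:
           b    f    c    d
      0    1    2    3    4
  e   1    1    2    3    4
  a   2    2    2    3    4
  b   3    2    3    3    4
  e   4    3    3    4    4
  c   5    4    4    3    4
Edit distance = dp[5][4] = 4

4


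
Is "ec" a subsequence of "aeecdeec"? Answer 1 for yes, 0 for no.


Check if "ec" is a subsequence of "aeecdeec"
Greedy scan:
  Position 0 ('a'): no match needed
  Position 1 ('e'): matches sub[0] = 'e'
  Position 2 ('e'): no match needed
  Position 3 ('c'): matches sub[1] = 'c'
  Position 4 ('d'): no match needed
  Position 5 ('e'): no match needed
  Position 6 ('e'): no match needed
  Position 7 ('c'): no match needed
All 2 characters matched => is a subsequence

1
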